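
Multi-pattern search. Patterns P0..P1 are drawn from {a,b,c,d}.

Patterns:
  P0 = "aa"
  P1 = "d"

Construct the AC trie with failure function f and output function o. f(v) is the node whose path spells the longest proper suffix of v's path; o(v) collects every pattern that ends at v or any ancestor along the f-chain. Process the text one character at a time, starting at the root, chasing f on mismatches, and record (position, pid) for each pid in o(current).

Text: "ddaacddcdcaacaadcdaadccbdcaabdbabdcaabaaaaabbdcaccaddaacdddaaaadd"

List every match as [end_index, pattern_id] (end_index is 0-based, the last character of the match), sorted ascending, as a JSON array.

Build automaton:
Trie nodes:
  0='ε' goto a→1 d→3
  1='a' goto a→2
  2='aa' goto ·  ←P0
  3='d' goto ·  ←P1

Failure links (BFS by depth):
  n1('a'): parent n0 fail=0; on 'a' 0 → fail=0;  out ∅∪∅=∅
  n3('d'): parent n0 fail=0; on 'd' 0 → fail=0;  out {1}∪∅={1}
  n2('aa'): parent n1 fail=0; on 'a' 0 → fail=1;  out {0}∪∅={0}

Run:
pos 0 'd': at 3  ** P1@[0:0]
pos 1 'd': at 3 (fail-walked)  ** P1@[1:1]
pos 2 'a': at 1 (fail-walked)
pos 3 'a': at 2  ** P0@[2:3]
pos 4 'c': at 0 (fail-walked)
pos 5 'd': at 3  ** P1@[5:5]
pos 6 'd': at 3 (fail-walked)  ** P1@[6:6]
pos 7 'c': at 0 (fail-walked)
pos 8 'd': at 3  ** P1@[8:8]
pos 9 'c': at 0 (fail-walked)
pos 10 'a': at 1
pos 11 'a': at 2  ** P0@[10:11]
pos 12 'c': at 0 (fail-walked)
pos 13 'a': at 1
pos 14 'a': at 2  ** P0@[13:14]
pos 15 'd': at 3 (fail-walked)  ** P1@[15:15]
pos 16 'c': at 0 (fail-walked)
pos 17 'd': at 3  ** P1@[17:17]
pos 18 'a': at 1 (fail-walked)
pos 19 'a': at 2  ** P0@[18:19]
pos 20 'd': at 3 (fail-walked)  ** P1@[20:20]
pos 21 'c': at 0 (fail-walked)
pos 22 'c': at 0
pos 23 'b': at 0
pos 24 'd': at 3  ** P1@[24:24]
pos 25 'c': at 0 (fail-walked)
pos 26 'a': at 1
pos 27 'a': at 2  ** P0@[26:27]
pos 28 'b': at 0 (fail-walked)
pos 29 'd': at 3  ** P1@[29:29]
pos 30 'b': at 0 (fail-walked)
pos 31 'a': at 1
pos 32 'b': at 0 (fail-walked)
pos 33 'd': at 3  ** P1@[33:33]
pos 34 'c': at 0 (fail-walked)
pos 35 'a': at 1
pos 36 'a': at 2  ** P0@[35:36]
pos 37 'b': at 0 (fail-walked)
pos 38 'a': at 1
pos 39 'a': at 2  ** P0@[38:39]
pos 40 'a': at 2 (fail-walked)  ** P0@[39:40]
pos 41 'a': at 2 (fail-walked)  ** P0@[40:41]
pos 42 'a': at 2 (fail-walked)  ** P0@[41:42]
pos 43 'b': at 0 (fail-walked)
pos 44 'b': at 0
pos 45 'd': at 3  ** P1@[45:45]
pos 46 'c': at 0 (fail-walked)
pos 47 'a': at 1
pos 48 'c': at 0 (fail-walked)
pos 49 'c': at 0
pos 50 'a': at 1
pos 51 'd': at 3 (fail-walked)  ** P1@[51:51]
pos 52 'd': at 3 (fail-walked)  ** P1@[52:52]
pos 53 'a': at 1 (fail-walked)
pos 54 'a': at 2  ** P0@[53:54]
pos 55 'c': at 0 (fail-walked)
pos 56 'd': at 3  ** P1@[56:56]
pos 57 'd': at 3 (fail-walked)  ** P1@[57:57]
pos 58 'd': at 3 (fail-walked)  ** P1@[58:58]
pos 59 'a': at 1 (fail-walked)
pos 60 'a': at 2  ** P0@[59:60]
pos 61 'a': at 2 (fail-walked)  ** P0@[60:61]
pos 62 'a': at 2 (fail-walked)  ** P0@[61:62]
pos 63 'd': at 3 (fail-walked)  ** P1@[63:63]
pos 64 'd': at 3 (fail-walked)  ** P1@[64:64]

Matches: [[0,1],[1,1],[3,0],[5,1],[6,1],[8,1],[11,0],[14,0],[15,1],[17,1],[19,0],[20,1],[24,1],[27,0],[29,1],[33,1],[36,0],[39,0],[40,0],[41,0],[42,0],[45,1],[51,1],[52,1],[54,0],[56,1],[57,1],[58,1],[60,0],[61,0],[62,0],[63,1],[64,1]]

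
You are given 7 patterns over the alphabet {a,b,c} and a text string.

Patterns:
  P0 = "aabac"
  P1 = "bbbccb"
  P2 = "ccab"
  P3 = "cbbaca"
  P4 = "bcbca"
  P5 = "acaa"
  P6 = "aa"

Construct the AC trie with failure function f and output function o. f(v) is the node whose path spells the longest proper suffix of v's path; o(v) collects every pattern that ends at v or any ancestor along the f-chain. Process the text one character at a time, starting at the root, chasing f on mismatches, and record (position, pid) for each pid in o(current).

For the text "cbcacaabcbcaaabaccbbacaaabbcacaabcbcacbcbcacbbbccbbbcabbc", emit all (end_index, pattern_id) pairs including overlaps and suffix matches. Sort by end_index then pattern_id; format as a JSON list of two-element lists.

Build:
Trie (insert patterns):
  0='ε' goto a→1 b→6 c→12
  1='a' goto a→2 c→25
  2='aa' goto b→3  [P6 ends]
  3='aab' goto a→4
  4='aaba' goto c→5
  5='aabac' goto ·  [P0 ends]
  6='b' goto b→7 c→21
  7='bb' goto b→8
  8='bbb' goto c→9
  9='bbbc' goto c→10
  10='bbbcc' goto b→11
  11='bbbccb' goto ·  [P1 ends]
  12='c' goto b→16 c→13
  13='cc' goto a→14
  14='cca' goto b→15
  15='ccab' goto ·  [P2 ends]
  16='cb' goto b→17
  17='cbb' goto a→18
  18='cbba' goto c→19
  19='cbbac' goto a→20
  20='cbbaca' goto ·  [P3 ends]
  21='bc' goto b→22
  22='bcb' goto c→23
  23='bcbc' goto a→24
  24='bcbca' goto ·  [P4 ends]
  25='ac' goto a→26
  26='aca' goto a→27
  27='acaa' goto ·  [P5 ends]

BFS fail/out derivation:
  n1('a'): parent n0 fail=0; on 'a' 0 → fail=0;  out ∅∪∅=∅
  n6('b'): parent n0 fail=0; on 'b' 0 → fail=0;  out ∅∪∅=∅
  n12('c'): parent n0 fail=0; on 'c' 0 → fail=0;  out ∅∪∅=∅
  n2('aa'): parent n1 fail=0; on 'a' 0 → fail=1;  out {6}∪∅={6}
  n7('bb'): parent n6 fail=0; on 'b' 0 → fail=6;  out ∅∪∅=∅
  n13('cc'): parent n12 fail=0; on 'c' 0 → fail=12;  out ∅∪∅=∅
  n16('cb'): parent n12 fail=0; on 'b' 0 → fail=6;  out ∅∪∅=∅
  n21('bc'): parent n6 fail=0; on 'c' 0 → fail=12;  out ∅∪∅=∅
  n25('ac'): parent n1 fail=0; on 'c' 0 → fail=12;  out ∅∪∅=∅
  n3('aab'): parent n2 fail=1; on 'b' 1→0 → fail=6;  out ∅∪∅=∅
  n8('bbb'): parent n7 fail=6; on 'b' 6 → fail=7;  out ∅∪∅=∅
  n14('cca'): parent n13 fail=12; on 'a' 12→0 → fail=1;  out ∅∪∅=∅
  n17('cbb'): parent n16 fail=6; on 'b' 6 → fail=7;  out ∅∪∅=∅
  n22('bcb'): parent n21 fail=12; on 'b' 12 → fail=16;  out ∅∪∅=∅
  n26('aca'): parent n25 fail=12; on 'a' 12→0 → fail=1;  out ∅∪∅=∅
  n4('aaba'): parent n3 fail=6; on 'a' 6→0 → fail=1;  out ∅∪∅=∅
  n9('bbbc'): parent n8 fail=7; on 'c' 7→6 → fail=21;  out ∅∪∅=∅
  n15('ccab'): parent n14 fail=1; on 'b' 1→0 → fail=6;  out {2}∪∅={2}
  n18('cbba'): parent n17 fail=7; on 'a' 7→6→0 → fail=1;  out ∅∪∅=∅
  n23('bcbc'): parent n22 fail=16; on 'c' 16→6 → fail=21;  out ∅∪∅=∅
  n27('acaa'): parent n26 fail=1; on 'a' 1 → fail=2;  out {5}∪{6}={5,6}
  n5('aabac'): parent n4 fail=1; on 'c' 1 → fail=25;  out {0}∪∅={0}
  n10('bbbcc'): parent n9 fail=21; on 'c' 21→12 → fail=13;  out ∅∪∅=∅
  n19('cbbac'): parent n18 fail=1; on 'c' 1 → fail=25;  out ∅∪∅=∅
  n24('bcbca'): parent n23 fail=21; on 'a' 21→12→0 → fail=1;  out {4}∪∅={4}
  n11('bbbccb'): parent n10 fail=13; on 'b' 13→12 → fail=16;  out {1}∪∅={1}
  n20('cbbaca'): parent n19 fail=25; on 'a' 25 → fail=26;  out {3}∪∅={3}

Run:
pos 0 'c': at 12
pos 1 'b': at 16
pos 2 'c': at 21 (fail-walked)
pos 3 'a': at 1 (fail-walked)
pos 4 'c': at 25
pos 5 'a': at 26
pos 6 'a': at 27  → match P5@[3:6],P6@[5:6]
pos 7 'b': at 3 (fail-walked)
pos 8 'c': at 21 (fail-walked)
pos 9 'b': at 22
pos 10 'c': at 23
pos 11 'a': at 24  → match P4@[7:11]
pos 12 'a': at 2 (fail-walked)  → match P6@[11:12]
pos 13 'a': at 2 (fail-walked)  → match P6@[12:13]
pos 14 'b': at 3
pos 15 'a': at 4
pos 16 'c': at 5  → match P0@[12:16]
pos 17 'c': at 13 (fail-walked)
pos 18 'b': at 16 (fail-walked)
pos 19 'b': at 17
pos 20 'a': at 18
pos 21 'c': at 19
pos 22 'a': at 20  → match P3@[17:22]
pos 23 'a': at 27 (fail-walked)  → match P5@[20:23],P6@[22:23]
pos 24 'a': at 2 (fail-walked)  → match P6@[23:24]
pos 25 'b': at 3
pos 26 'b': at 7 (fail-walked)
pos 27 'c': at 21 (fail-walked)
pos 28 'a': at 1 (fail-walked)
pos 29 'c': at 25
pos 30 'a': at 26
pos 31 'a': at 27  → match P5@[28:31],P6@[30:31]
pos 32 'b': at 3 (fail-walked)
pos 33 'c': at 21 (fail-walked)
pos 34 'b': at 22
pos 35 'c': at 23
pos 36 'a': at 24  → match P4@[32:36]
pos 37 'c': at 25 (fail-walked)
pos 38 'b': at 16 (fail-walked)
pos 39 'c': at 21 (fail-walked)
pos 40 'b': at 22
pos 41 'c': at 23
pos 42 'a': at 24  → match P4@[38:42]
pos 43 'c': at 25 (fail-walked)
pos 44 'b': at 16 (fail-walked)
pos 45 'b': at 17
pos 46 'b': at 8 (fail-walked)
pos 47 'c': at 9
pos 48 'c': at 10
pos 49 'b': at 11  → match P1@[44:49]
pos 50 'b': at 17 (fail-walked)
pos 51 'b': at 8 (fail-walked)
pos 52 'c': at 9
pos 53 'a': at 1 (fail-walked)
pos 54 'b': at 6 (fail-walked)
pos 55 'b': at 7
pos 56 'c': at 21 (fail-walked)

Result: [[6,5],[6,6],[11,4],[12,6],[13,6],[16,0],[22,3],[23,5],[23,6],[24,6],[31,5],[31,6],[36,4],[42,4],[49,1]]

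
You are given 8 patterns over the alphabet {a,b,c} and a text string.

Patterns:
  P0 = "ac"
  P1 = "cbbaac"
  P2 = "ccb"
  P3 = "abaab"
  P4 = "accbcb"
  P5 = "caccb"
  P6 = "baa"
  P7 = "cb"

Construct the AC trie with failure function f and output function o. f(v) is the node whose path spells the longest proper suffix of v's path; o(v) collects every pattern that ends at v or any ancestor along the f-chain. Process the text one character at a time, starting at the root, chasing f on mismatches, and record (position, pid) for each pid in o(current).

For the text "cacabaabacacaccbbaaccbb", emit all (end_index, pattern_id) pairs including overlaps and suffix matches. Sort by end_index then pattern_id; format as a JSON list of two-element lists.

Build automaton:
Trie nodes:
  0='ε' goto a→1 b→23 c→3
  1='a' goto b→11 c→2
  2='ac' goto c→15  ←P0
  3='c' goto a→19 b→4 c→9
  4='cb' goto b→5  ←P7
  5='cbb' goto a→6
  6='cbba' goto a→7
  7='cbbaa' goto c→8
  8='cbbaac' goto ·  ←P1
  9='cc' goto b→10
  10='ccb' goto ·  ←P2
  11='ab' goto a→12
  12='aba' goto a→13
  13='abaa' goto b→14
  14='abaab' goto ·  ←P3
  15='acc' goto b→16
  16='accb' goto c→17
  17='accbc' goto b→18
  18='accbcb' goto ·  ←P4
  19='ca' goto c→20
  20='cac' goto c→21
  21='cacc' goto b→22
  22='caccb' goto ·  ←P5
  23='b' goto a→24
  24='ba' goto a→25
  25='baa' goto ·  ←P6

Failure links (BFS by depth):
  fail(1) 'a': from fail(0)=0 chase 'a': 0 ⇒ 0;  out=∅∪out(0)=∅
  fail(3) 'c': from fail(0)=0 chase 'c': 0 ⇒ 0;  out=∅∪out(0)=∅
  fail(23) 'b': from fail(0)=0 chase 'b': 0 ⇒ 0;  out=∅∪out(0)=∅
  fail(2) 'ac': from fail(1)=0 chase 'c': 0 ⇒ 3;  out={0}∪out(3)={0}
  fail(4) 'cb': from fail(3)=0 chase 'b': 0 ⇒ 23;  out={7}∪out(23)={7}
  fail(9) 'cc': from fail(3)=0 chase 'c': 0 ⇒ 3;  out=∅∪out(3)=∅
  fail(11) 'ab': from fail(1)=0 chase 'b': 0 ⇒ 23;  out=∅∪out(23)=∅
  fail(19) 'ca': from fail(3)=0 chase 'a': 0 ⇒ 1;  out=∅∪out(1)=∅
  fail(24) 'ba': from fail(23)=0 chase 'a': 0 ⇒ 1;  out=∅∪out(1)=∅
  fail(5) 'cbb': from fail(4)=23 chase 'b': 23→0 ⇒ 23;  out=∅∪out(23)=∅
  fail(10) 'ccb': from fail(9)=3 chase 'b': 3 ⇒ 4;  out={2}∪out(4)={2,7}
  fail(12) 'aba': from fail(11)=23 chase 'a': 23 ⇒ 24;  out=∅∪out(24)=∅
  fail(15) 'acc': from fail(2)=3 chase 'c': 3 ⇒ 9;  out=∅∪out(9)=∅
  fail(20) 'cac': from fail(19)=1 chase 'c': 1 ⇒ 2;  out=∅∪out(2)={0}
  fail(25) 'baa': from fail(24)=1 chase 'a': 1→0 ⇒ 1;  out={6}∪out(1)={6}
  fail(6) 'cbba': from fail(5)=23 chase 'a': 23 ⇒ 24;  out=∅∪out(24)=∅
  fail(13) 'abaa': from fail(12)=24 chase 'a': 24 ⇒ 25;  out=∅∪out(25)={6}
  fail(16) 'accb': from fail(15)=9 chase 'b': 9 ⇒ 10;  out=∅∪out(10)={2,7}
  fail(21) 'cacc': from fail(20)=2 chase 'c': 2 ⇒ 15;  out=∅∪out(15)=∅
  fail(7) 'cbbaa': from fail(6)=24 chase 'a': 24 ⇒ 25;  out=∅∪out(25)={6}
  fail(14) 'abaab': from fail(13)=25 chase 'b': 25→1 ⇒ 11;  out={3}∪out(11)={3}
  fail(17) 'accbc': from fail(16)=10 chase 'c': 10→4→23→0 ⇒ 3;  out=∅∪out(3)=∅
  fail(22) 'caccb': from fail(21)=15 chase 'b': 15 ⇒ 16;  out={5}∪out(16)={2,5,7}
  fail(8) 'cbbaac': from fail(7)=25 chase 'c': 25→1 ⇒ 2;  out={1}∪out(2)={0,1}
  fail(18) 'accbcb': from fail(17)=3 chase 'b': 3 ⇒ 4;  out={4}∪out(4)={4,7}

Text stream:
[0] read 'c'  n0⇒n3
[1] read 'a'  n3⇒n19
[2] read 'c'  n19⇒n20  → match P0@[1:2]
[3] read 'a'  n20⇒n19 (fail-walked)
[4] read 'b'  n19⇒n11 (fail-walked)
[5] read 'a'  n11⇒n12
[6] read 'a'  n12⇒n13  → match P6@[4:6]
[7] read 'b'  n13⇒n14  → match P3@[3:7]
[8] read 'a'  n14⇒n12 (fail-walked)
[9] read 'c'  n12⇒n2 (fail-walked)  → match P0@[8:9]
[10] read 'a'  n2⇒n19 (fail-walked)
[11] read 'c'  n19⇒n20  → match P0@[10:11]
[12] read 'a'  n20⇒n19 (fail-walked)
[13] read 'c'  n19⇒n20  → match P0@[12:13]
[14] read 'c'  n20⇒n21
[15] read 'b'  n21⇒n22  → match P2@[13:15],P5@[11:15],P7@[14:15]
[16] read 'b'  n22⇒n5 (fail-walked)
[17] read 'a'  n5⇒n6
[18] read 'a'  n6⇒n7  → match P6@[16:18]
[19] read 'c'  n7⇒n8  → match P0@[18:19],P1@[14:19]
[20] read 'c'  n8⇒n15 (fail-walked)
[21] read 'b'  n15⇒n16  → match P2@[19:21],P7@[20:21]
[22] read 'b'  n16⇒n5 (fail-walked)

Result: [[2,0],[6,6],[7,3],[9,0],[11,0],[13,0],[15,2],[15,5],[15,7],[18,6],[19,0],[19,1],[21,2],[21,7]]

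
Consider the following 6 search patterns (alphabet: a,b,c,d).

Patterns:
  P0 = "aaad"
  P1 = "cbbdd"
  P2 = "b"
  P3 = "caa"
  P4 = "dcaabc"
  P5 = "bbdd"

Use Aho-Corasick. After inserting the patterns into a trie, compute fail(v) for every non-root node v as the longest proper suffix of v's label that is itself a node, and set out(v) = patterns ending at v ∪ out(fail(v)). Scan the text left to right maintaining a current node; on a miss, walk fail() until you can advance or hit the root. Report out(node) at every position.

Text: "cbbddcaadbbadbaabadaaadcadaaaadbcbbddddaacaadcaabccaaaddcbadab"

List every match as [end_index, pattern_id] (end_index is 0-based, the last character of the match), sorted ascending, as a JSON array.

Build automaton:
Trie nodes:
  n0 'ε': a→1 b→10 c→5 d→13
  n1 'a': a→2
  n2 'aa': a→3
  n3 'aaa': d→4
  n4 'aaad': ·  ←P0
  n5 'c': a→11 b→6
  n6 'cb': b→7
  n7 'cbb': d→8
  n8 'cbbd': d→9
  n9 'cbbdd': ·  ←P1
  n10 'b': b→19  ←P2
  n11 'ca': a→12
  n12 'caa': ·  ←P3
  n13 'd': c→14
  n14 'dc': a→15
  n15 'dca': a→16
  n16 'dcaa': b→17
  n17 'dcaab': c→18
  n18 'dcaabc': ·  ←P4
  n19 'bb': d→20
  n20 'bbd': d→21
  n21 'bbdd': ·  ←P5

BFS fail/out derivation:
  fail(1) 'a': from fail(0)=0 chase 'a': 0 ⇒ 0;  out=∅∪out(0)=∅
  fail(5) 'c': from fail(0)=0 chase 'c': 0 ⇒ 0;  out=∅∪out(0)=∅
  fail(10) 'b': from fail(0)=0 chase 'b': 0 ⇒ 0;  out={2}∪out(0)={2}
  fail(13) 'd': from fail(0)=0 chase 'd': 0 ⇒ 0;  out=∅∪out(0)=∅
  fail(2) 'aa': from fail(1)=0 chase 'a': 0 ⇒ 1;  out=∅∪out(1)=∅
  fail(6) 'cb': from fail(5)=0 chase 'b': 0 ⇒ 10;  out=∅∪out(10)={2}
  fail(11) 'ca': from fail(5)=0 chase 'a': 0 ⇒ 1;  out=∅∪out(1)=∅
  fail(14) 'dc': from fail(13)=0 chase 'c': 0 ⇒ 5;  out=∅∪out(5)=∅
  fail(19) 'bb': from fail(10)=0 chase 'b': 0 ⇒ 10;  out=∅∪out(10)={2}
  fail(3) 'aaa': from fail(2)=1 chase 'a': 1 ⇒ 2;  out=∅∪out(2)=∅
  fail(7) 'cbb': from fail(6)=10 chase 'b': 10 ⇒ 19;  out=∅∪out(19)={2}
  fail(12) 'caa': from fail(11)=1 chase 'a': 1 ⇒ 2;  out={3}∪out(2)={3}
  fail(15) 'dca': from fail(14)=5 chase 'a': 5 ⇒ 11;  out=∅∪out(11)=∅
  fail(20) 'bbd': from fail(19)=10 chase 'd': 10→0 ⇒ 13;  out=∅∪out(13)=∅
  fail(4) 'aaad': from fail(3)=2 chase 'd': 2→1→0 ⇒ 13;  out={0}∪out(13)={0}
  fail(8) 'cbbd': from fail(7)=19 chase 'd': 19 ⇒ 20;  out=∅∪out(20)=∅
  fail(16) 'dcaa': from fail(15)=11 chase 'a': 11 ⇒ 12;  out=∅∪out(12)={3}
  fail(21) 'bbdd': from fail(20)=13 chase 'd': 13→0 ⇒ 13;  out={5}∪out(13)={5}
  fail(9) 'cbbdd': from fail(8)=20 chase 'd': 20 ⇒ 21;  out={1}∪out(21)={1,5}
  fail(17) 'dcaab': from fail(16)=12 chase 'b': 12→2→1→0 ⇒ 10;  out=∅∪out(10)={2}
  fail(18) 'dcaabc': from fail(17)=10 chase 'c': 10→0 ⇒ 5;  out={4}∪out(5)={4}

Text stream:
[0] read 'c'  n0⇒n5
[1] read 'b'  n5⇒n6  emit P2@[1:1]
[2] read 'b'  n6⇒n7  emit P2@[2:2]
[3] read 'd'  n7⇒n8
[4] read 'd'  n8⇒n9  emit P1@[0:4],P5@[1:4]
[5] read 'c'  n9⇒n14 ·f
[6] read 'a'  n14⇒n15
[7] read 'a'  n15⇒n16  emit P3@[5:7]
[8] read 'd'  n16⇒n13 ·f
[9] read 'b'  n13⇒n10 ·f  emit P2@[9:9]
[10] read 'b'  n10⇒n19  emit P2@[10:10]
[11] read 'a'  n19⇒n1 ·f
[12] read 'd'  n1⇒n13 ·f
[13] read 'b'  n13⇒n10 ·f  emit P2@[13:13]
[14] read 'a'  n10⇒n1 ·f
[15] read 'a'  n1⇒n2
[16] read 'b'  n2⇒n10 ·f  emit P2@[16:16]
[17] read 'a'  n10⇒n1 ·f
[18] read 'd'  n1⇒n13 ·f
[19] read 'a'  n13⇒n1 ·f
[20] read 'a'  n1⇒n2
[21] read 'a'  n2⇒n3
[22] read 'd'  n3⇒n4  emit P0@[19:22]
[23] read 'c'  n4⇒n14 ·f
[24] read 'a'  n14⇒n15
[25] read 'd'  n15⇒n13 ·f
[26] read 'a'  n13⇒n1 ·f
[27] read 'a'  n1⇒n2
[28] read 'a'  n2⇒n3
[29] read 'a'  n3⇒n3 ·f
[30] read 'd'  n3⇒n4  emit P0@[27:30]
[31] read 'b'  n4⇒n10 ·f  emit P2@[31:31]
[32] read 'c'  n10⇒n5 ·f
[33] read 'b'  n5⇒n6  emit P2@[33:33]
[34] read 'b'  n6⇒n7  emit P2@[34:34]
[35] read 'd'  n7⇒n8
[36] read 'd'  n8⇒n9  emit P1@[32:36],P5@[33:36]
[37] read 'd'  n9⇒n13 ·f
[38] read 'd'  n13⇒n13 ·f
[39] read 'a'  n13⇒n1 ·f
[40] read 'a'  n1⇒n2
[41] read 'c'  n2⇒n5 ·f
[42] read 'a'  n5⇒n11
[43] read 'a'  n11⇒n12  emit P3@[41:43]
[44] read 'd'  n12⇒n13 ·f
[45] read 'c'  n13⇒n14
[46] read 'a'  n14⇒n15
[47] read 'a'  n15⇒n16  emit P3@[45:47]
[48] read 'b'  n16⇒n17  emit P2@[48:48]
[49] read 'c'  n17⇒n18  emit P4@[44:49]
[50] read 'c'  n18⇒n5 ·f
[51] read 'a'  n5⇒n11
[52] read 'a'  n11⇒n12  emit P3@[50:52]
[53] read 'a'  n12⇒n3 ·f
[54] read 'd'  n3⇒n4  emit P0@[51:54]
[55] read 'd'  n4⇒n13 ·f
[56] read 'c'  n13⇒n14
[57] read 'b'  n14⇒n6 ·f  emit P2@[57:57]
[58] read 'a'  n6⇒n1 ·f
[59] read 'd'  n1⇒n13 ·f
[60] read 'a'  n13⇒n1 ·f
[61] read 'b'  n1⇒n10 ·f  emit P2@[61:61]

Result: [[1,2],[2,2],[4,1],[4,5],[7,3],[9,2],[10,2],[13,2],[16,2],[22,0],[30,0],[31,2],[33,2],[34,2],[36,1],[36,5],[43,3],[47,3],[48,2],[49,4],[52,3],[54,0],[57,2],[61,2]]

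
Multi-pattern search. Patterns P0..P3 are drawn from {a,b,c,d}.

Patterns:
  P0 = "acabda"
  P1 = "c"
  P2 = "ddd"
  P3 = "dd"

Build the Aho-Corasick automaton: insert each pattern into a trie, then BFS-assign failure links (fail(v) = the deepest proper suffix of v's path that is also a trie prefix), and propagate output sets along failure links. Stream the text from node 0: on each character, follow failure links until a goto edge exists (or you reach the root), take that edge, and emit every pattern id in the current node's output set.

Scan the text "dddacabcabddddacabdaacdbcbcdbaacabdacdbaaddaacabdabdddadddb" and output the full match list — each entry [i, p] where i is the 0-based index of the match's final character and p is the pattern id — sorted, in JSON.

Construct AC machine:
Trie nodes:
  n0 'ε': a→1 c→7 d→8
  n1 'a': c→2
  n2 'ac': a→3
  n3 'aca': b→4
  n4 'acab': d→5
  n5 'acabd': a→6
  n6 'acabda': ·  [P0 ends]
  n7 'c': ·  [P1 ends]
  n8 'd': d→9
  n9 'dd': d→10  [P3 ends]
  n10 'ddd': ·  [P2 ends]

BFS fail/out derivation:
  fail(1) 'a': from fail(0)=0 chase 'a': 0 ⇒ 0;  out=∅∪out(0)=∅
  fail(7) 'c': from fail(0)=0 chase 'c': 0 ⇒ 0;  out={1}∪out(0)={1}
  fail(8) 'd': from fail(0)=0 chase 'd': 0 ⇒ 0;  out=∅∪out(0)=∅
  fail(2) 'ac': from fail(1)=0 chase 'c': 0 ⇒ 7;  out=∅∪out(7)={1}
  fail(9) 'dd': from fail(8)=0 chase 'd': 0 ⇒ 8;  out={3}∪out(8)={3}
  fail(3) 'aca': from fail(2)=7 chase 'a': 7→0 ⇒ 1;  out=∅∪out(1)=∅
  fail(10) 'ddd': from fail(9)=8 chase 'd': 8 ⇒ 9;  out={2}∪out(9)={2,3}
  fail(4) 'acab': from fail(3)=1 chase 'b': 1→0 ⇒ 0;  out=∅∪out(0)=∅
  fail(5) 'acabd': from fail(4)=0 chase 'd': 0 ⇒ 8;  out=∅∪out(8)=∅
  fail(6) 'acabda': from fail(5)=8 chase 'a': 8→0 ⇒ 1;  out={0}∪out(1)={0}

Run:
i=0 'd': node 0→8
i=1 'd': node 8→9  → match P3@[0:1]
i=2 'd': node 9→10  → match P2@[0:2],P3@[1:2]
i=3 'a': node 10→1 ·f
i=4 'c': node 1→2  → match P1@[4:4]
i=5 'a': node 2→3
i=6 'b': node 3→4
i=7 'c': node 4→7 ·f  → match P1@[7:7]
i=8 'a': node 7→1 ·f
i=9 'b': node 1→0 ·f
i=10 'd': node 0→8
i=11 'd': node 8→9  → match P3@[10:11]
i=12 'd': node 9→10  → match P2@[10:12],P3@[11:12]
i=13 'd': node 10→10 ·f  → match P2@[11:13],P3@[12:13]
i=14 'a': node 10→1 ·f
i=15 'c': node 1→2  → match P1@[15:15]
i=16 'a': node 2→3
i=17 'b': node 3→4
i=18 'd': node 4→5
i=19 'a': node 5→6  → match P0@[14:19]
i=20 'a': node 6→1 ·f
i=21 'c': node 1→2  → match P1@[21:21]
i=22 'd': node 2→8 ·f
i=23 'b': node 8→0 ·f
i=24 'c': node 0→7  → match P1@[24:24]
i=25 'b': node 7→0 ·f
i=26 'c': node 0→7  → match P1@[26:26]
i=27 'd': node 7→8 ·f
i=28 'b': node 8→0 ·f
i=29 'a': node 0→1
i=30 'a': node 1→1 ·f
i=31 'c': node 1→2  → match P1@[31:31]
i=32 'a': node 2→3
i=33 'b': node 3→4
i=34 'd': node 4→5
i=35 'a': node 5→6  → match P0@[30:35]
i=36 'c': node 6→2 ·f  → match P1@[36:36]
i=37 'd': node 2→8 ·f
i=38 'b': node 8→0 ·f
i=39 'a': node 0→1
i=40 'a': node 1→1 ·f
i=41 'd': node 1→8 ·f
i=42 'd': node 8→9  → match P3@[41:42]
i=43 'a': node 9→1 ·f
i=44 'a': node 1→1 ·f
i=45 'c': node 1→2  → match P1@[45:45]
i=46 'a': node 2→3
i=47 'b': node 3→4
i=48 'd': node 4→5
i=49 'a': node 5→6  → match P0@[44:49]
i=50 'b': node 6→0 ·f
i=51 'd': node 0→8
i=52 'd': node 8→9  → match P3@[51:52]
i=53 'd': node 9→10  → match P2@[51:53],P3@[52:53]
i=54 'a': node 10→1 ·f
i=55 'd': node 1→8 ·f
i=56 'd': node 8→9  → match P3@[55:56]
i=57 'd': node 9→10  → match P2@[55:57],P3@[56:57]
i=58 'b': node 10→0 ·f

Matches: [[1,3],[2,2],[2,3],[4,1],[7,1],[11,3],[12,2],[12,3],[13,2],[13,3],[15,1],[19,0],[21,1],[24,1],[26,1],[31,1],[35,0],[36,1],[42,3],[45,1],[49,0],[52,3],[53,2],[53,3],[56,3],[57,2],[57,3]]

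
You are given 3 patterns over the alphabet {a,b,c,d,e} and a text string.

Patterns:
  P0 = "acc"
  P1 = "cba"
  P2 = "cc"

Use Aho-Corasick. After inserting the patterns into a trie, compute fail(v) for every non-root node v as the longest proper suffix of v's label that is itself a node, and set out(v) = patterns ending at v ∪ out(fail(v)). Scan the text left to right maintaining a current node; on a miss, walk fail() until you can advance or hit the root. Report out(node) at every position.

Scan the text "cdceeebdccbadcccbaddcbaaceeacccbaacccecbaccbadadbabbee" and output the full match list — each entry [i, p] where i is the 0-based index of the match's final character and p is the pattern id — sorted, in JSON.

Build:
Trie (insert patterns):
  0='ε' goto a→1 c→4
  1='a' goto c→2
  2='ac' goto c→3
  3='acc' goto ·  [P0 ends]
  4='c' goto b→5 c→7
  5='cb' goto a→6
  6='cba' goto ·  [P1 ends]
  7='cc' goto ·  [P2 ends]

BFS fail/out derivation:
  n1('a'): parent n0 fail=0; on 'a' 0 → fail=0;  out ∅∪∅=∅
  n4('c'): parent n0 fail=0; on 'c' 0 → fail=0;  out ∅∪∅=∅
  n2('ac'): parent n1 fail=0; on 'c' 0 → fail=4;  out ∅∪∅=∅
  n5('cb'): parent n4 fail=0; on 'b' 0 → fail=0;  out ∅∪∅=∅
  n7('cc'): parent n4 fail=0; on 'c' 0 → fail=4;  out {2}∪∅={2}
  n3('acc'): parent n2 fail=4; on 'c' 4 → fail=7;  out {0}∪{2}={0,2}
  n6('cba'): parent n5 fail=0; on 'a' 0 → fail=1;  out {1}∪∅={1}

Scan:
[0] read 'c'  n0⇒n4
[1] read 'd'  n4⇒n0 (via fail)
[2] read 'c'  n0⇒n4
[3] read 'e'  n4⇒n0 (via fail)
[4] read 'e'  n0⇒n0
[5] read 'e'  n0⇒n0
[6] read 'b'  n0⇒n0
[7] read 'd'  n0⇒n0
[8] read 'c'  n0⇒n4
[9] read 'c'  n4⇒n7  emit P2@[8:9]
[10] read 'b'  n7⇒n5 (via fail)
[11] read 'a'  n5⇒n6  emit P1@[9:11]
[12] read 'd'  n6⇒n0 (via fail)
[13] read 'c'  n0⇒n4
[14] read 'c'  n4⇒n7  emit P2@[13:14]
[15] read 'c'  n7⇒n7 (via fail)  emit P2@[14:15]
[16] read 'b'  n7⇒n5 (via fail)
[17] read 'a'  n5⇒n6  emit P1@[15:17]
[18] read 'd'  n6⇒n0 (via fail)
[19] read 'd'  n0⇒n0
[20] read 'c'  n0⇒n4
[21] read 'b'  n4⇒n5
[22] read 'a'  n5⇒n6  emit P1@[20:22]
[23] read 'a'  n6⇒n1 (via fail)
[24] read 'c'  n1⇒n2
[25] read 'e'  n2⇒n0 (via fail)
[26] read 'e'  n0⇒n0
[27] read 'a'  n0⇒n1
[28] read 'c'  n1⇒n2
[29] read 'c'  n2⇒n3  emit P0@[27:29],P2@[28:29]
[30] read 'c'  n3⇒n7 (via fail)  emit P2@[29:30]
[31] read 'b'  n7⇒n5 (via fail)
[32] read 'a'  n5⇒n6  emit P1@[30:32]
[33] read 'a'  n6⇒n1 (via fail)
[34] read 'c'  n1⇒n2
[35] read 'c'  n2⇒n3  emit P0@[33:35],P2@[34:35]
[36] read 'c'  n3⇒n7 (via fail)  emit P2@[35:36]
[37] read 'e'  n7⇒n0 (via fail)
[38] read 'c'  n0⇒n4
[39] read 'b'  n4⇒n5
[40] read 'a'  n5⇒n6  emit P1@[38:40]
[41] read 'c'  n6⇒n2 (via fail)
[42] read 'c'  n2⇒n3  emit P0@[40:42],P2@[41:42]
[43] read 'b'  n3⇒n5 (via fail)
[44] read 'a'  n5⇒n6  emit P1@[42:44]
[45] read 'd'  n6⇒n0 (via fail)
[46] read 'a'  n0⇒n1
[47] read 'd'  n1⇒n0 (via fail)
[48] read 'b'  n0⇒n0
[49] read 'a'  n0⇒n1
[50] read 'b'  n1⇒n0 (via fail)
[51] read 'b'  n0⇒n0
[52] read 'e'  n0⇒n0
[53] read 'e'  n0⇒n0

Result: [[9,2],[11,1],[14,2],[15,2],[17,1],[22,1],[29,0],[29,2],[30,2],[32,1],[35,0],[35,2],[36,2],[40,1],[42,0],[42,2],[44,1]]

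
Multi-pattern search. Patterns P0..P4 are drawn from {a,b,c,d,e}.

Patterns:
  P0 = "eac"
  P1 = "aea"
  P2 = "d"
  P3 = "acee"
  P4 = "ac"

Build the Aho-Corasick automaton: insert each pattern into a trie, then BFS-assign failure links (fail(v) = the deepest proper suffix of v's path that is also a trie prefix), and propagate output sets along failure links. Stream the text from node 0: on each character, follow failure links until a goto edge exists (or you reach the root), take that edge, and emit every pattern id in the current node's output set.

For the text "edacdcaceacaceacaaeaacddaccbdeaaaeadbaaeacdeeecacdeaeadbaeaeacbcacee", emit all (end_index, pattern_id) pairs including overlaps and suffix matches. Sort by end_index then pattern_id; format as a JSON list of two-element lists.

Build automaton:
Trie (insert patterns):
  0='ε' goto a→4 d→7 e→1
  1='e' goto a→2
  2='ea' goto c→3
  3='eac' goto ·  ←P0
  4='a' goto c→8 e→5
  5='ae' goto a→6
  6='aea' goto ·  ←P1
  7='d' goto ·  ←P2
  8='ac' goto e→9  ←P4
  9='ace' goto e→10
  10='acee' goto ·  ←P3

Failure links (BFS by depth):
  n1('e'): parent n0 fail=0; on 'e' 0 → fail=0;  out ∅∪∅=∅
  n4('a'): parent n0 fail=0; on 'a' 0 → fail=0;  out ∅∪∅=∅
  n7('d'): parent n0 fail=0; on 'd' 0 → fail=0;  out {2}∪∅={2}
  n2('ea'): parent n1 fail=0; on 'a' 0 → fail=4;  out ∅∪∅=∅
  n5('ae'): parent n4 fail=0; on 'e' 0 → fail=1;  out ∅∪∅=∅
  n8('ac'): parent n4 fail=0; on 'c' 0 → fail=0;  out {4}∪∅={4}
  n3('eac'): parent n2 fail=4; on 'c' 4 → fail=8;  out {0}∪{4}={0,4}
  n6('aea'): parent n5 fail=1; on 'a' 1 → fail=2;  out {1}∪∅={1}
  n9('ace'): parent n8 fail=0; on 'e' 0 → fail=1;  out ∅∪∅=∅
  n10('acee'): parent n9 fail=1; on 'e' 1→0 → fail=1;  out {3}∪∅={3}

Text stream:
pos 0 'e': at 1
pos 1 'd': at 7 ·f  → match P2@[1:1]
pos 2 'a': at 4 ·f
pos 3 'c': at 8  → match P4@[2:3]
pos 4 'd': at 7 ·f  → match P2@[4:4]
pos 5 'c': at 0 ·f
pos 6 'a': at 4
pos 7 'c': at 8  → match P4@[6:7]
pos 8 'e': at 9
pos 9 'a': at 2 ·f
pos 10 'c': at 3  → match P0@[8:10],P4@[9:10]
pos 11 'a': at 4 ·f
pos 12 'c': at 8  → match P4@[11:12]
pos 13 'e': at 9
pos 14 'a': at 2 ·f
pos 15 'c': at 3  → match P0@[13:15],P4@[14:15]
pos 16 'a': at 4 ·f
pos 17 'a': at 4 ·f
pos 18 'e': at 5
pos 19 'a': at 6  → match P1@[17:19]
pos 20 'a': at 4 ·f
pos 21 'c': at 8  → match P4@[20:21]
pos 22 'd': at 7 ·f  → match P2@[22:22]
pos 23 'd': at 7 ·f  → match P2@[23:23]
pos 24 'a': at 4 ·f
pos 25 'c': at 8  → match P4@[24:25]
pos 26 'c': at 0 ·f
pos 27 'b': at 0
pos 28 'd': at 7  → match P2@[28:28]
pos 29 'e': at 1 ·f
pos 30 'a': at 2
pos 31 'a': at 4 ·f
pos 32 'a': at 4 ·f
pos 33 'e': at 5
pos 34 'a': at 6  → match P1@[32:34]
pos 35 'd': at 7 ·f  → match P2@[35:35]
pos 36 'b': at 0 ·f
pos 37 'a': at 4
pos 38 'a': at 4 ·f
pos 39 'e': at 5
pos 40 'a': at 6  → match P1@[38:40]
pos 41 'c': at 3 ·f  → match P0@[39:41],P4@[40:41]
pos 42 'd': at 7 ·f  → match P2@[42:42]
pos 43 'e': at 1 ·f
pos 44 'e': at 1 ·f
pos 45 'e': at 1 ·f
pos 46 'c': at 0 ·f
pos 47 'a': at 4
pos 48 'c': at 8  → match P4@[47:48]
pos 49 'd': at 7 ·f  → match P2@[49:49]
pos 50 'e': at 1 ·f
pos 51 'a': at 2
pos 52 'e': at 5 ·f
pos 53 'a': at 6  → match P1@[51:53]
pos 54 'd': at 7 ·f  → match P2@[54:54]
pos 55 'b': at 0 ·f
pos 56 'a': at 4
pos 57 'e': at 5
pos 58 'a': at 6  → match P1@[56:58]
pos 59 'e': at 5 ·f
pos 60 'a': at 6  → match P1@[58:60]
pos 61 'c': at 3 ·f  → match P0@[59:61],P4@[60:61]
pos 62 'b': at 0 ·f
pos 63 'c': at 0
pos 64 'a': at 4
pos 65 'c': at 8  → match P4@[64:65]
pos 66 'e': at 9
pos 67 'e': at 10  → match P3@[64:67]

All matches (sorted): [[1,2],[3,4],[4,2],[7,4],[10,0],[10,4],[12,4],[15,0],[15,4],[19,1],[21,4],[22,2],[23,2],[25,4],[28,2],[34,1],[35,2],[40,1],[41,0],[41,4],[42,2],[48,4],[49,2],[53,1],[54,2],[58,1],[60,1],[61,0],[61,4],[65,4],[67,3]]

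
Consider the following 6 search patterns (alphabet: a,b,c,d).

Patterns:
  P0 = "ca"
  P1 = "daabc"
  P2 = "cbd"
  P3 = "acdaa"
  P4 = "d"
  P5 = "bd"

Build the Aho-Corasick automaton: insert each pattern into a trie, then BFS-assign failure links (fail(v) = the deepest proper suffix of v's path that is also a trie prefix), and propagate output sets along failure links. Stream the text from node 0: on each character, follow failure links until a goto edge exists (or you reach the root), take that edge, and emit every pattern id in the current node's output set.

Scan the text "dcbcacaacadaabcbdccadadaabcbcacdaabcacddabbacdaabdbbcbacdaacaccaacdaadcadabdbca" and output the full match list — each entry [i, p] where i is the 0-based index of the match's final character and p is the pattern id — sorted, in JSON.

Build automaton:
Trie nodes:
  n0 'ε': a→10 b→15 c→1 d→3
  n1 'c': a→2 b→8
  n2 'ca': ·  [P0 ends]
  n3 'd': a→4  [P4 ends]
  n4 'da': a→5
  n5 'daa': b→6
  n6 'daab': c→7
  n7 'daabc': ·  [P1 ends]
  n8 'cb': d→9
  n9 'cbd': ·  [P2 ends]
  n10 'a': c→11
  n11 'ac': d→12
  n12 'acd': a→13
  n13 'acda': a→14
  n14 'acdaa': ·  [P3 ends]
  n15 'b': d→16
  n16 'bd': ·  [P5 ends]

Failure links (BFS by depth):
  n1('c'): parent n0 fail=0; on 'c' 0 → fail=0;  out ∅∪∅=∅
  n3('d'): parent n0 fail=0; on 'd' 0 → fail=0;  out {4}∪∅={4}
  n10('a'): parent n0 fail=0; on 'a' 0 → fail=0;  out ∅∪∅=∅
  n15('b'): parent n0 fail=0; on 'b' 0 → fail=0;  out ∅∪∅=∅
  n2('ca'): parent n1 fail=0; on 'a' 0 → fail=10;  out {0}∪∅={0}
  n4('da'): parent n3 fail=0; on 'a' 0 → fail=10;  out ∅∪∅=∅
  n8('cb'): parent n1 fail=0; on 'b' 0 → fail=15;  out ∅∪∅=∅
  n11('ac'): parent n10 fail=0; on 'c' 0 → fail=1;  out ∅∪∅=∅
  n16('bd'): parent n15 fail=0; on 'd' 0 → fail=3;  out {5}∪{4}={4,5}
  n5('daa'): parent n4 fail=10; on 'a' 10→0 → fail=10;  out ∅∪∅=∅
  n9('cbd'): parent n8 fail=15; on 'd' 15 → fail=16;  out {2}∪{4,5}={2,4,5}
  n12('acd'): parent n11 fail=1; on 'd' 1→0 → fail=3;  out ∅∪{4}={4}
  n6('daab'): parent n5 fail=10; on 'b' 10→0 → fail=15;  out ∅∪∅=∅
  n13('acda'): parent n12 fail=3; on 'a' 3 → fail=4;  out ∅∪∅=∅
  n7('daabc'): parent n6 fail=15; on 'c' 15→0 → fail=1;  out {1}∪∅={1}
  n14('acdaa'): parent n13 fail=4; on 'a' 4 → fail=5;  out {3}∪∅={3}

Text stream:
i=0 'd': node 0→3  → match P4@[0:0]
i=1 'c': node 3→1 (fail-walked)
i=2 'b': node 1→8
i=3 'c': node 8→1 (fail-walked)
i=4 'a': node 1→2  → match P0@[3:4]
i=5 'c': node 2→11 (fail-walked)
i=6 'a': node 11→2 (fail-walked)  → match P0@[5:6]
i=7 'a': node 2→10 (fail-walked)
i=8 'c': node 10→11
i=9 'a': node 11→2 (fail-walked)  → match P0@[8:9]
i=10 'd': node 2→3 (fail-walked)  → match P4@[10:10]
i=11 'a': node 3→4
i=12 'a': node 4→5
i=13 'b': node 5→6
i=14 'c': node 6→7  → match P1@[10:14]
i=15 'b': node 7→8 (fail-walked)
i=16 'd': node 8→9  → match P2@[14:16],P4@[16:16],P5@[15:16]
i=17 'c': node 9→1 (fail-walked)
i=18 'c': node 1→1 (fail-walked)
i=19 'a': node 1→2  → match P0@[18:19]
i=20 'd': node 2→3 (fail-walked)  → match P4@[20:20]
i=21 'a': node 3→4
i=22 'd': node 4→3 (fail-walked)  → match P4@[22:22]
i=23 'a': node 3→4
i=24 'a': node 4→5
i=25 'b': node 5→6
i=26 'c': node 6→7  → match P1@[22:26]
i=27 'b': node 7→8 (fail-walked)
i=28 'c': node 8→1 (fail-walked)
i=29 'a': node 1→2  → match P0@[28:29]
i=30 'c': node 2→11 (fail-walked)
i=31 'd': node 11→12  → match P4@[31:31]
i=32 'a': node 12→13
i=33 'a': node 13→14  → match P3@[29:33]
i=34 'b': node 14→6 (fail-walked)
i=35 'c': node 6→7  → match P1@[31:35]
i=36 'a': node 7→2 (fail-walked)  → match P0@[35:36]
i=37 'c': node 2→11 (fail-walked)
i=38 'd': node 11→12  → match P4@[38:38]
i=39 'd': node 12→3 (fail-walked)  → match P4@[39:39]
i=40 'a': node 3→4
i=41 'b': node 4→15 (fail-walked)
i=42 'b': node 15→15 (fail-walked)
i=43 'a': node 15→10 (fail-walked)
i=44 'c': node 10→11
i=45 'd': node 11→12  → match P4@[45:45]
i=46 'a': node 12→13
i=47 'a': node 13→14  → match P3@[43:47]
i=48 'b': node 14→6 (fail-walked)
i=49 'd': node 6→16 (fail-walked)  → match P4@[49:49],P5@[48:49]
i=50 'b': node 16→15 (fail-walked)
i=51 'b': node 15→15 (fail-walked)
i=52 'c': node 15→1 (fail-walked)
i=53 'b': node 1→8
i=54 'a': node 8→10 (fail-walked)
i=55 'c': node 10→11
i=56 'd': node 11→12  → match P4@[56:56]
i=57 'a': node 12→13
i=58 'a': node 13→14  → match P3@[54:58]
i=59 'c': node 14→11 (fail-walked)
i=60 'a': node 11→2 (fail-walked)  → match P0@[59:60]
i=61 'c': node 2→11 (fail-walked)
i=62 'c': node 11→1 (fail-walked)
i=63 'a': node 1→2  → match P0@[62:63]
i=64 'a': node 2→10 (fail-walked)
i=65 'c': node 10→11
i=66 'd': node 11→12  → match P4@[66:66]
i=67 'a': node 12→13
i=68 'a': node 13→14  → match P3@[64:68]
i=69 'd': node 14→3 (fail-walked)  → match P4@[69:69]
i=70 'c': node 3→1 (fail-walked)
i=71 'a': node 1→2  → match P0@[70:71]
i=72 'd': node 2→3 (fail-walked)  → match P4@[72:72]
i=73 'a': node 3→4
i=74 'b': node 4→15 (fail-walked)
i=75 'd': node 15→16  → match P4@[75:75],P5@[74:75]
i=76 'b': node 16→15 (fail-walked)
i=77 'c': node 15→1 (fail-walked)
i=78 'a': node 1→2  → match P0@[77:78]

Matches: [[0,4],[4,0],[6,0],[9,0],[10,4],[14,1],[16,2],[16,4],[16,5],[19,0],[20,4],[22,4],[26,1],[29,0],[31,4],[33,3],[35,1],[36,0],[38,4],[39,4],[45,4],[47,3],[49,4],[49,5],[56,4],[58,3],[60,0],[63,0],[66,4],[68,3],[69,4],[71,0],[72,4],[75,4],[75,5],[78,0]]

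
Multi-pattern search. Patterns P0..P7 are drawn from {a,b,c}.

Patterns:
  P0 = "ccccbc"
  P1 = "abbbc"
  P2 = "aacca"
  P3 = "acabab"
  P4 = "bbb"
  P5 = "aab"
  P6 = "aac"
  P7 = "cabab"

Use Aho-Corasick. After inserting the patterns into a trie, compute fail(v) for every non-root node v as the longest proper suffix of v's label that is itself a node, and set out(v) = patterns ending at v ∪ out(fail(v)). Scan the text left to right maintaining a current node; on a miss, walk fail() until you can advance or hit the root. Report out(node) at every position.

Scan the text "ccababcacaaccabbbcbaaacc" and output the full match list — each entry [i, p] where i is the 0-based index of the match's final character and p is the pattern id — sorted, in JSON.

Construct AC machine:
Trie (insert patterns):
  0='ε' goto a→7 b→21 c→1
  1='c' goto a→25 c→2
  2='cc' goto c→3
  3='ccc' goto c→4
  4='cccc' goto b→5
  5='ccccb' goto c→6
  6='ccccbc' goto ·  ←P0
  7='a' goto a→12 b→8 c→16
  8='ab' goto b→9
  9='abb' goto b→10
  10='abbb' goto c→11
  11='abbbc' goto ·  ←P1
  12='aa' goto b→24 c→13
  13='aac' goto c→14  ←P6
  14='aacc' goto a→15
  15='aacca' goto ·  ←P2
  16='ac' goto a→17
  17='aca' goto b→18
  18='acab' goto a→19
  19='acaba' goto b→20
  20='acabab' goto ·  ←P3
  21='b' goto b→22
  22='bb' goto b→23
  23='bbb' goto ·  ←P4
  24='aab' goto ·  ←P5
  25='ca' goto b→26
  26='cab' goto a→27
  27='caba' goto b→28
  28='cabab' goto ·  ←P7

BFS fail/out derivation:
  fail(1) 'c': from fail(0)=0 chase 'c': 0 ⇒ 0;  out=∅∪out(0)=∅
  fail(7) 'a': from fail(0)=0 chase 'a': 0 ⇒ 0;  out=∅∪out(0)=∅
  fail(21) 'b': from fail(0)=0 chase 'b': 0 ⇒ 0;  out=∅∪out(0)=∅
  fail(2) 'cc': from fail(1)=0 chase 'c': 0 ⇒ 1;  out=∅∪out(1)=∅
  fail(8) 'ab': from fail(7)=0 chase 'b': 0 ⇒ 21;  out=∅∪out(21)=∅
  fail(12) 'aa': from fail(7)=0 chase 'a': 0 ⇒ 7;  out=∅∪out(7)=∅
  fail(16) 'ac': from fail(7)=0 chase 'c': 0 ⇒ 1;  out=∅∪out(1)=∅
  fail(22) 'bb': from fail(21)=0 chase 'b': 0 ⇒ 21;  out=∅∪out(21)=∅
  fail(25) 'ca': from fail(1)=0 chase 'a': 0 ⇒ 7;  out=∅∪out(7)=∅
  fail(3) 'ccc': from fail(2)=1 chase 'c': 1 ⇒ 2;  out=∅∪out(2)=∅
  fail(9) 'abb': from fail(8)=21 chase 'b': 21 ⇒ 22;  out=∅∪out(22)=∅
  fail(13) 'aac': from fail(12)=7 chase 'c': 7 ⇒ 16;  out={6}∪out(16)={6}
  fail(17) 'aca': from fail(16)=1 chase 'a': 1 ⇒ 25;  out=∅∪out(25)=∅
  fail(23) 'bbb': from fail(22)=21 chase 'b': 21 ⇒ 22;  out={4}∪out(22)={4}
  fail(24) 'aab': from fail(12)=7 chase 'b': 7 ⇒ 8;  out={5}∪out(8)={5}
  fail(26) 'cab': from fail(25)=7 chase 'b': 7 ⇒ 8;  out=∅∪out(8)=∅
  fail(4) 'cccc': from fail(3)=2 chase 'c': 2 ⇒ 3;  out=∅∪out(3)=∅
  fail(10) 'abbb': from fail(9)=22 chase 'b': 22 ⇒ 23;  out=∅∪out(23)={4}
  fail(14) 'aacc': from fail(13)=16 chase 'c': 16→1 ⇒ 2;  out=∅∪out(2)=∅
  fail(18) 'acab': from fail(17)=25 chase 'b': 25 ⇒ 26;  out=∅∪out(26)=∅
  fail(27) 'caba': from fail(26)=8 chase 'a': 8→21→0 ⇒ 7;  out=∅∪out(7)=∅
  fail(5) 'ccccb': from fail(4)=3 chase 'b': 3→2→1→0 ⇒ 21;  out=∅∪out(21)=∅
  fail(11) 'abbbc': from fail(10)=23 chase 'c': 23→22→21→0 ⇒ 1;  out={1}∪out(1)={1}
  fail(15) 'aacca': from fail(14)=2 chase 'a': 2→1 ⇒ 25;  out={2}∪out(25)={2}
  fail(19) 'acaba': from fail(18)=26 chase 'a': 26 ⇒ 27;  out=∅∪out(27)=∅
  fail(28) 'cabab': from fail(27)=7 chase 'b': 7 ⇒ 8;  out={7}∪out(8)={7}
  fail(6) 'ccccbc': from fail(5)=21 chase 'c': 21→0 ⇒ 1;  out={0}∪out(1)={0}
  fail(20) 'acabab': from fail(19)=27 chase 'b': 27 ⇒ 28;  out={3}∪out(28)={3,7}

Scan:
[0] read 'c'  n0⇒n1
[1] read 'c'  n1⇒n2
[2] read 'a'  n2⇒n25 ·f
[3] read 'b'  n25⇒n26
[4] read 'a'  n26⇒n27
[5] read 'b'  n27⇒n28  → match P7@[1:5]
[6] read 'c'  n28⇒n1 ·f
[7] read 'a'  n1⇒n25
[8] read 'c'  n25⇒n16 ·f
[9] read 'a'  n16⇒n17
[10] read 'a'  n17⇒n12 ·f
[11] read 'c'  n12⇒n13  → match P6@[9:11]
[12] read 'c'  n13⇒n14
[13] read 'a'  n14⇒n15  → match P2@[9:13]
[14] read 'b'  n15⇒n26 ·f
[15] read 'b'  n26⇒n9 ·f
[16] read 'b'  n9⇒n10  → match P4@[14:16]
[17] read 'c'  n10⇒n11  → match P1@[13:17]
[18] read 'b'  n11⇒n21 ·f
[19] read 'a'  n21⇒n7 ·f
[20] read 'a'  n7⇒n12
[21] read 'a'  n12⇒n12 ·f
[22] read 'c'  n12⇒n13  → match P6@[20:22]
[23] read 'c'  n13⇒n14

All matches (sorted): [[5,7],[11,6],[13,2],[16,4],[17,1],[22,6]]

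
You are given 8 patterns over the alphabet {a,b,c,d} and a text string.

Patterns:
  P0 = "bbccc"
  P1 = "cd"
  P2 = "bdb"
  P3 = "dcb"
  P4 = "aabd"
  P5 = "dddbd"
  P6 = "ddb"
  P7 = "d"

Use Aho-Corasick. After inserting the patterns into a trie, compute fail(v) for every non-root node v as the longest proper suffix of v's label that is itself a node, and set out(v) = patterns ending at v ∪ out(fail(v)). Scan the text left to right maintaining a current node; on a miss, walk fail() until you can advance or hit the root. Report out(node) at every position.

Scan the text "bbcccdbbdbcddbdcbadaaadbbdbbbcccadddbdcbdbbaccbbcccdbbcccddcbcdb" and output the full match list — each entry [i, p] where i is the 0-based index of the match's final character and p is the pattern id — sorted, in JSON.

Build automaton:
Trie (insert patterns):
  n0 'ε': a→13 b→1 c→6 d→10
  n1 'b': b→2 d→8
  n2 'bb': c→3
  n3 'bbc': c→4
  n4 'bbcc': c→5
  n5 'bbccc': ·  [P0 ends]
  n6 'c': d→7
  n7 'cd': ·  [P1 ends]
  n8 'bd': b→9
  n9 'bdb': ·  [P2 ends]
  n10 'd': c→11 d→17  [P7 ends]
  n11 'dc': b→12
  n12 'dcb': ·  [P3 ends]
  n13 'a': a→14
  n14 'aa': b→15
  n15 'aab': d→16
  n16 'aabd': ·  [P4 ends]
  n17 'dd': b→21 d→18
  n18 'ddd': b→19
  n19 'dddb': d→20
  n20 'dddbd': ·  [P5 ends]
  n21 'ddb': ·  [P6 ends]

Failure links (BFS by depth):
  n1('b'): parent n0 fail=0; on 'b' 0 → fail=0;  out ∅∪∅=∅
  n6('c'): parent n0 fail=0; on 'c' 0 → fail=0;  out ∅∪∅=∅
  n10('d'): parent n0 fail=0; on 'd' 0 → fail=0;  out {7}∪∅={7}
  n13('a'): parent n0 fail=0; on 'a' 0 → fail=0;  out ∅∪∅=∅
  n2('bb'): parent n1 fail=0; on 'b' 0 → fail=1;  out ∅∪∅=∅
  n7('cd'): parent n6 fail=0; on 'd' 0 → fail=10;  out {1}∪{7}={1,7}
  n8('bd'): parent n1 fail=0; on 'd' 0 → fail=10;  out ∅∪{7}={7}
  n11('dc'): parent n10 fail=0; on 'c' 0 → fail=6;  out ∅∪∅=∅
  n14('aa'): parent n13 fail=0; on 'a' 0 → fail=13;  out ∅∪∅=∅
  n17('dd'): parent n10 fail=0; on 'd' 0 → fail=10;  out ∅∪{7}={7}
  n3('bbc'): parent n2 fail=1; on 'c' 1→0 → fail=6;  out ∅∪∅=∅
  n9('bdb'): parent n8 fail=10; on 'b' 10→0 → fail=1;  out {2}∪∅={2}
  n12('dcb'): parent n11 fail=6; on 'b' 6→0 → fail=1;  out {3}∪∅={3}
  n15('aab'): parent n14 fail=13; on 'b' 13→0 → fail=1;  out ∅∪∅=∅
  n18('ddd'): parent n17 fail=10; on 'd' 10 → fail=17;  out ∅∪{7}={7}
  n21('ddb'): parent n17 fail=10; on 'b' 10→0 → fail=1;  out {6}∪∅={6}
  n4('bbcc'): parent n3 fail=6; on 'c' 6→0 → fail=6;  out ∅∪∅=∅
  n16('aabd'): parent n15 fail=1; on 'd' 1 → fail=8;  out {4}∪{7}={4,7}
  n19('dddb'): parent n18 fail=17; on 'b' 17 → fail=21;  out ∅∪{6}={6}
  n5('bbccc'): parent n4 fail=6; on 'c' 6→0 → fail=6;  out {0}∪∅={0}
  n20('dddbd'): parent n19 fail=21; on 'd' 21→1 → fail=8;  out {5}∪{7}={5,7}

Run:
[0] read 'b'  n0⇒n1
[1] read 'b'  n1⇒n2
[2] read 'c'  n2⇒n3
[3] read 'c'  n3⇒n4
[4] read 'c'  n4⇒n5  emit P0@[0:4]
[5] read 'd'  n5⇒n7 ·f  emit P1@[4:5],P7@[5:5]
[6] read 'b'  n7⇒n1 ·f
[7] read 'b'  n1⇒n2
[8] read 'd'  n2⇒n8 ·f  emit P7@[8:8]
[9] read 'b'  n8⇒n9  emit P2@[7:9]
[10] read 'c'  n9⇒n6 ·f
[11] read 'd'  n6⇒n7  emit P1@[10:11],P7@[11:11]
[12] read 'd'  n7⇒n17 ·f  emit P7@[12:12]
[13] read 'b'  n17⇒n21  emit P6@[11:13]
[14] read 'd'  n21⇒n8 ·f  emit P7@[14:14]
[15] read 'c'  n8⇒n11 ·f
[16] read 'b'  n11⇒n12  emit P3@[14:16]
[17] read 'a'  n12⇒n13 ·f
[18] read 'd'  n13⇒n10 ·f  emit P7@[18:18]
[19] read 'a'  n10⇒n13 ·f
[20] read 'a'  n13⇒n14
[21] read 'a'  n14⇒n14 ·f
[22] read 'd'  n14⇒n10 ·f  emit P7@[22:22]
[23] read 'b'  n10⇒n1 ·f
[24] read 'b'  n1⇒n2
[25] read 'd'  n2⇒n8 ·f  emit P7@[25:25]
[26] read 'b'  n8⇒n9  emit P2@[24:26]
[27] read 'b'  n9⇒n2 ·f
[28] read 'b'  n2⇒n2 ·f
[29] read 'c'  n2⇒n3
[30] read 'c'  n3⇒n4
[31] read 'c'  n4⇒n5  emit P0@[27:31]
[32] read 'a'  n5⇒n13 ·f
[33] read 'd'  n13⇒n10 ·f  emit P7@[33:33]
[34] read 'd'  n10⇒n17  emit P7@[34:34]
[35] read 'd'  n17⇒n18  emit P7@[35:35]
[36] read 'b'  n18⇒n19  emit P6@[34:36]
[37] read 'd'  n19⇒n20  emit P5@[33:37],P7@[37:37]
[38] read 'c'  n20⇒n11 ·f
[39] read 'b'  n11⇒n12  emit P3@[37:39]
[40] read 'd'  n12⇒n8 ·f  emit P7@[40:40]
[41] read 'b'  n8⇒n9  emit P2@[39:41]
[42] read 'b'  n9⇒n2 ·f
[43] read 'a'  n2⇒n13 ·f
[44] read 'c'  n13⇒n6 ·f
[45] read 'c'  n6⇒n6 ·f
[46] read 'b'  n6⇒n1 ·f
[47] read 'b'  n1⇒n2
[48] read 'c'  n2⇒n3
[49] read 'c'  n3⇒n4
[50] read 'c'  n4⇒n5  emit P0@[46:50]
[51] read 'd'  n5⇒n7 ·f  emit P1@[50:51],P7@[51:51]
[52] read 'b'  n7⇒n1 ·f
[53] read 'b'  n1⇒n2
[54] read 'c'  n2⇒n3
[55] read 'c'  n3⇒n4
[56] read 'c'  n4⇒n5  emit P0@[52:56]
[57] read 'd'  n5⇒n7 ·f  emit P1@[56:57],P7@[57:57]
[58] read 'd'  n7⇒n17 ·f  emit P7@[58:58]
[59] read 'c'  n17⇒n11 ·f
[60] read 'b'  n11⇒n12  emit P3@[58:60]
[61] read 'c'  n12⇒n6 ·f
[62] read 'd'  n6⇒n7  emit P1@[61:62],P7@[62:62]
[63] read 'b'  n7⇒n1 ·f

Matches: [[4,0],[5,1],[5,7],[8,7],[9,2],[11,1],[11,7],[12,7],[13,6],[14,7],[16,3],[18,7],[22,7],[25,7],[26,2],[31,0],[33,7],[34,7],[35,7],[36,6],[37,5],[37,7],[39,3],[40,7],[41,2],[50,0],[51,1],[51,7],[56,0],[57,1],[57,7],[58,7],[60,3],[62,1],[62,7]]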